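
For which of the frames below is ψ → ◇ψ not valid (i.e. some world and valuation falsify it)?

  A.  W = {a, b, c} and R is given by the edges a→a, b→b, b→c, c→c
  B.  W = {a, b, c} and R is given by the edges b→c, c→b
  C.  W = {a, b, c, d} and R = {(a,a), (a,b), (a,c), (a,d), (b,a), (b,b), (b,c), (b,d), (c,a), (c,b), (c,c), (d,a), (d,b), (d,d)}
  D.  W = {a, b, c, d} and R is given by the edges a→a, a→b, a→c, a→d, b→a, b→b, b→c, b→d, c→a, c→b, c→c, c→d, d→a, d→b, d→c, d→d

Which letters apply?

The schema ψ → ◇ψ is the dual of axiom T; it is valid on a frame iff R is reflexive.
(A) R is reflexive (each world relates to itself), so the schema is valid here.
(B) R is not reflexive (not a R a), so the schema fails here.
(C) R is reflexive (each world relates to itself), so the schema is valid here.
(D) R is reflexive (each world relates to itself), so the schema is valid here.

B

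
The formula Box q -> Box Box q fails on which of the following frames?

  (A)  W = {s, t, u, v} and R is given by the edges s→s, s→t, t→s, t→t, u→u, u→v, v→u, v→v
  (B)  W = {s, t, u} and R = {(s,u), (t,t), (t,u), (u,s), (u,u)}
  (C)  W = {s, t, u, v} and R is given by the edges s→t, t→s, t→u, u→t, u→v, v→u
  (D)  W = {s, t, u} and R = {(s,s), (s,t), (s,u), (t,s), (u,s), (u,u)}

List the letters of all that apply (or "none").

The schema Box q -> Box Box q is axiom 4; it is valid on a frame iff R is transitive.
(A) R is transitive (R is closed under composition), so the schema is valid here.
(B) R is not transitive (s R u and u R s but not s R s), so the schema fails here.
(C) R is not transitive (s R t and t R s but not s R s), so the schema fails here.
(D) R is not transitive (t R s and s R t but not t R t), so the schema fails here.

B, C, D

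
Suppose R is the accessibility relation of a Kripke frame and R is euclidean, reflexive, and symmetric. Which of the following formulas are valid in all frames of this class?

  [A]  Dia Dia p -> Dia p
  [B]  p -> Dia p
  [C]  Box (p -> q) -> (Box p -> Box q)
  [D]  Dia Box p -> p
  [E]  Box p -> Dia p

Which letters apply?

A relation that is euclidean, reflexive, and symmetric is also serial and transitive.
(A) the dual of axiom 4: valid iff R is transitive. Every such R is transitive — valid.
(B) p -> Dia p (the dual of axiom T) characterises the reflexive frames. Every such R is reflexive — valid.
(C) this is just K, valid on every normal frame.
(D) Dia Box p -> p (the dual of axiom B) characterises the symmetric frames. Every such R is symmetric — valid.
(E) Box p -> Dia p is axiom D, which corresponds to seriality. Every such R is serial — valid.

A, B, C, D, E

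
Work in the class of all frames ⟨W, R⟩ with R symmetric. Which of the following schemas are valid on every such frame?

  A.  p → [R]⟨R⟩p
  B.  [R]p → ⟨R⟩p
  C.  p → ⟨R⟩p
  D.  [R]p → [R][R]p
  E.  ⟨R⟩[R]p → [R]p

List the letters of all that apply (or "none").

A

(A) p → [R]⟨R⟩p is axiom B; it is valid on a frame exactly when R is symmetric. Every such R is symmetric, so valid.
(B) [R]p → ⟨R⟩p (axiom D) characterises the serial frames. Such an R need not be serial — not valid.
(C) p → ⟨R⟩p is the dual of axiom T; it is valid on a frame exactly when R is reflexive. Such an R need not be reflexive, so not valid.
(D) [R]p → [R][R]p is axiom 4, which corresponds to transitivity. Such an R need not be transitive — not valid.
(E) ⟨R⟩[R]p → [R]p (the dual of axiom 5) characterises the euclidean frames. Such an R need not be euclidean — not valid.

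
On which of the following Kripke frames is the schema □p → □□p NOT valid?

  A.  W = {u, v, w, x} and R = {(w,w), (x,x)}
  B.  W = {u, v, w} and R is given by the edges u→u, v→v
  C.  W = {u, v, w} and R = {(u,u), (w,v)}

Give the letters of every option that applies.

The schema □p → □□p is axiom 4; it is valid on a frame iff R is transitive.
(A) R is transitive (R is closed under composition), so the schema is valid here.
(B) R is transitive (R is closed under composition), so the schema is valid here.
(C) R is transitive (R is closed under composition), so the schema is valid here.

none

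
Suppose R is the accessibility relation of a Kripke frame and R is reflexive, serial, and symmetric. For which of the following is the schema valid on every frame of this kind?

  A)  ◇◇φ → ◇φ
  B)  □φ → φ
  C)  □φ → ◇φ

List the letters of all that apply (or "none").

B, C

(A) ◇◇φ → ◇φ is the dual of axiom 4; it is valid on a frame exactly when R is transitive. Such an R need not be transitive, so not valid.
(B) □φ → φ is axiom T, which corresponds to reflexivity. Every such R is reflexive — valid.
(C) axiom D: valid iff R is serial. Every such R is serial — valid.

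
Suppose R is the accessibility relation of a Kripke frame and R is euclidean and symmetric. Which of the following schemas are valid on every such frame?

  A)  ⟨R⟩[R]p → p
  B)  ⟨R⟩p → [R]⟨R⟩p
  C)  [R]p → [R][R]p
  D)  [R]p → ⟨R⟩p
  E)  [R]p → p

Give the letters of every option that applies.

A, B, C

A symmetric euclidean relation is transitive (uRv and vRw give vRu by symmetry, then uRw by the euclidean condition, applied at v).
(A) ⟨R⟩[R]p → p is the dual of axiom B; it is valid on a frame exactly when R is symmetric. Every such R is symmetric, so valid.
(B) ⟨R⟩p → [R]⟨R⟩p is axiom 5, which corresponds to the euclidean property. Every such R is euclidean — valid.
(C) [R]p → [R][R]p is axiom 4, which corresponds to transitivity. Every such R is transitive — valid.
(D) axiom D: valid iff R is serial. Such an R need not be serial — not valid.
(E) [R]p → p is axiom T, which corresponds to reflexivity. Such an R need not be reflexive — not valid.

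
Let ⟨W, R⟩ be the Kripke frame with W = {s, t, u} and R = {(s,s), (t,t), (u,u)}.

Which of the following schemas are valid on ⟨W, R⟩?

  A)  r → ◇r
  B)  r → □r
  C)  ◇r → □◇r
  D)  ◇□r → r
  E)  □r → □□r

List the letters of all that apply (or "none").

R is reflexive: each world relates to itself.
R is symmetric: every R-edge is matched by its reverse.
R is transitive: R is closed under composition.
R is euclidean: any two R-successors of the same world are R-related.
R is a subset of the identity: every R-edge is a self-loop.
(A) the dual of axiom T: valid iff R is reflexive. R is reflexive — valid.
(B) r → □r (equivalent to ◇p→p) corresponds to R being a subset of the identity. Here R ⊆ identity, so valid.
(C) ◇r → □◇r (axiom 5) characterises the euclidean frames. R is euclidean — valid.
(D) ◇□r → r is the dual of axiom B; it is valid on a frame exactly when R is symmetric. R is symmetric, so valid.
(E) □r → □□r is axiom 4; it is valid on a frame exactly when R is transitive. R is transitive, so valid.

A, B, C, D, E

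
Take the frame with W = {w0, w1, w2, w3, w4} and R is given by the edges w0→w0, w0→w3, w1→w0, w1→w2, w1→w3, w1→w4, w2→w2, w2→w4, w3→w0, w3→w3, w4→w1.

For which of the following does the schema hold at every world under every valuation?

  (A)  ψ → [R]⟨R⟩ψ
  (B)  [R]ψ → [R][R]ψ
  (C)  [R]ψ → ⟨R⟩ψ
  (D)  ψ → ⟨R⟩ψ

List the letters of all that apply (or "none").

C

R is not reflexive: not w1 R w1.
R is not symmetric: w1 R w0 but not w0 R w1.
R is not transitive: w1 R w4 and w4 R w1 but not w1 R w1.
R is serial: every world has an R-successor.
(A) ψ → [R]⟨R⟩ψ (axiom B) characterises the symmetric frames. R is not symmetric — not valid.
(B) [R]ψ → [R][R]ψ is axiom 4, which corresponds to transitivity. R is not transitive — not valid.
(C) [R]ψ → ⟨R⟩ψ is axiom D, which corresponds to seriality. R is serial — valid.
(D) the dual of axiom T: valid iff R is reflexive. R is not reflexive — not valid.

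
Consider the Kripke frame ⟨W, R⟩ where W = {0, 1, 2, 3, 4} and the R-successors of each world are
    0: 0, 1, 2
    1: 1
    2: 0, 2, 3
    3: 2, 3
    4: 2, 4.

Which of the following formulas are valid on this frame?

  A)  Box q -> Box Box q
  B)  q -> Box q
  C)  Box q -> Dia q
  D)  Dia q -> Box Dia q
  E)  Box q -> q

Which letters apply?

R is reflexive: each world relates to itself.
R is not transitive: 0 R 2 and 2 R 3 but not 0 R 3.
R is not euclidean: 0 R 1 and 0 R 0 but not 1 R 0.
R is serial: every world has an R-successor.
R is not a subset of the identity: 0 R 1 with 0 ≠ 1.
(A) Box q -> Box Box q (axiom 4) characterises the transitive frames. R is not transitive — not valid.
(B) q -> Box q is valid only on frames where every R-edge is a self-loop. Here R ⊄ identity — not valid.
(C) Box q -> Dia q is axiom D; it is valid on a frame exactly when R is serial. R is serial, so valid.
(D) Dia q -> Box Dia q is axiom 5, which corresponds to the euclidean property. R is not euclidean — not valid.
(E) axiom T: valid iff R is reflexive. R is reflexive — valid.

C, E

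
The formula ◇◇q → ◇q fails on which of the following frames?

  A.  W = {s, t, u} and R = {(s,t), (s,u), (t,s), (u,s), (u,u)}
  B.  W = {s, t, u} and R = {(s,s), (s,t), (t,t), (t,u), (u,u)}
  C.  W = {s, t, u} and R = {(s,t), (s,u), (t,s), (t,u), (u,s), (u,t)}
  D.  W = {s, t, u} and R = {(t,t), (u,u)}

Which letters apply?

A, B, C

The schema ◇◇q → ◇q is the dual of axiom 4; it is valid on a frame iff R is transitive.
(A) R is not transitive (s R t and t R s but not s R s), so the schema fails here.
(B) R is not transitive (s R t and t R u but not s R u), so the schema fails here.
(C) R is not transitive (s R t and t R s but not s R s), so the schema fails here.
(D) R is transitive (R is closed under composition), so the schema is valid here.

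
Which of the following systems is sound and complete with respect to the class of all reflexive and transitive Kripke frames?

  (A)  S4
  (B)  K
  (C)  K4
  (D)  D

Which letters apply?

(A) S4 is determined by exactly this class.
(B) K is determined by the class of arbitrary frames.
(C) K4 is determined by the class of transitive frames.
(D) D is determined by the class of serial frames.

A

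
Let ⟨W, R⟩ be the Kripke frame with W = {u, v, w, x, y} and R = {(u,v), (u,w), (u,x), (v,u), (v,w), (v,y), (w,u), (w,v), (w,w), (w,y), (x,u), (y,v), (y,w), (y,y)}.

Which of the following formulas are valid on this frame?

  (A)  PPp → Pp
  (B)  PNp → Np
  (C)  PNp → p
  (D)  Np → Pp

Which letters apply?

C, D

R is symmetric: every R-edge is matched by its reverse.
R is not transitive: u R v and v R u but not u R u.
R is not euclidean: u R v and u R x but not v R x.
R is serial: every world has an R-successor.
(A) PPp → Pp is the dual of axiom 4; it is valid on a frame exactly when R is transitive. R is not transitive, so not valid.
(B) PNp → Np is the dual of axiom 5; it is valid on a frame exactly when R is euclidean. R is not euclidean, so not valid.
(C) PNp → p is the dual of axiom B; it is valid on a frame exactly when R is symmetric. R is symmetric, so valid.
(D) Np → Pp is axiom D, which corresponds to seriality. R is serial — valid.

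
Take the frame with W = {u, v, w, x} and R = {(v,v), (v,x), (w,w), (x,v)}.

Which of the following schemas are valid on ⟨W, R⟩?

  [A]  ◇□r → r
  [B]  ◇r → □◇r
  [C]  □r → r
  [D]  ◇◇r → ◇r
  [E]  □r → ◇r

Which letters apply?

R is not reflexive: not u R u.
R is symmetric: every R-edge is matched by its reverse.
R is not transitive: x R v and v R x but not x R x.
R is not euclidean: v R x and v R x but not x R x.
R is not serial: u has no R-successor.
(A) ◇□r → r is the dual of axiom B, which corresponds to symmetry. R is symmetric — valid.
(B) ◇r → □◇r is axiom 5, which corresponds to the euclidean property. R is not euclidean — not valid.
(C) □r → r is axiom T, which corresponds to reflexivity. R is not reflexive — not valid.
(D) ◇◇r → ◇r is the dual of axiom 4; it is valid on a frame exactly when R is transitive. R is not transitive, so not valid.
(E) □r → ◇r is axiom D; it is valid on a frame exactly when R is serial. R is not serial, so not valid.

A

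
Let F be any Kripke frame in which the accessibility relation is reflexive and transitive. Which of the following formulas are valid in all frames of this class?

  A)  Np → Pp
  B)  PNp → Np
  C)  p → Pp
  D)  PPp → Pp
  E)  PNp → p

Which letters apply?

Reflexive relations are serial.
(A) Np → Pp (axiom D) characterises the serial frames. Every such R is serial — valid.
(B) PNp → Np is the dual of axiom 5; it is valid on a frame exactly when R is euclidean. Such an R need not be euclidean, so not valid.
(C) p → Pp is the dual of axiom T, which corresponds to reflexivity. Every such R is reflexive — valid.
(D) PPp → Pp (the dual of axiom 4) characterises the transitive frames. Every such R is transitive — valid.
(E) PNp → p (the dual of axiom B) characterises the symmetric frames. Such an R need not be symmetric — not valid.

A, C, D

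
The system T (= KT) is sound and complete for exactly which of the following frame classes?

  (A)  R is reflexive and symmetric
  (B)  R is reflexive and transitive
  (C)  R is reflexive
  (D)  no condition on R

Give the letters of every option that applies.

C

(A) this class determines B (= KTB), not T (= KT).
(B) this class determines S4, not T (= KT).
(C) T (= KT) is sound and complete for exactly this class.
(D) this class determines K, not T (= KT).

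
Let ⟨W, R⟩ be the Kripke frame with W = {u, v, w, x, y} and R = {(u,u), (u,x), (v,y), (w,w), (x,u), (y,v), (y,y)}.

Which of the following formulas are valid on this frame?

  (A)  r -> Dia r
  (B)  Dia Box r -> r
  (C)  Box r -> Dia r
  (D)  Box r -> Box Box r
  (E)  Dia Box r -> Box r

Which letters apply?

B, C

R is not reflexive: not v R v.
R is symmetric: every R-edge is matched by its reverse.
R is not transitive: v R y and y R v but not v R v.
R is not euclidean: u R x and u R x but not x R x.
R is serial: every world has an R-successor.
(A) r -> Dia r is the dual of axiom T, which corresponds to reflexivity. R is not reflexive — not valid.
(B) the dual of axiom B: valid iff R is symmetric. R is symmetric — valid.
(C) Box r -> Dia r (axiom D) characterises the serial frames. R is serial — valid.
(D) Box r -> Box Box r is axiom 4, which corresponds to transitivity. R is not transitive — not valid.
(E) the dual of axiom 5: valid iff R is euclidean. R is not euclidean — not valid.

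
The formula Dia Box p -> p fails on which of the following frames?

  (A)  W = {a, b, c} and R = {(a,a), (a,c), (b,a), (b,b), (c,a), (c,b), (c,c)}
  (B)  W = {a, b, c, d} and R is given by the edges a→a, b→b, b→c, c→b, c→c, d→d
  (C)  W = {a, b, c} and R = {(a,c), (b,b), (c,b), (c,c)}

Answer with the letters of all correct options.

The schema Dia Box p -> p is the dual of axiom B; it is valid on a frame iff R is symmetric.
(A) R is not symmetric (b R a but not a R b), so the schema fails here.
(B) R is symmetric (every R-edge is matched by its reverse), so the schema is valid here.
(C) R is not symmetric (a R c but not c R a), so the schema fails here.

A, C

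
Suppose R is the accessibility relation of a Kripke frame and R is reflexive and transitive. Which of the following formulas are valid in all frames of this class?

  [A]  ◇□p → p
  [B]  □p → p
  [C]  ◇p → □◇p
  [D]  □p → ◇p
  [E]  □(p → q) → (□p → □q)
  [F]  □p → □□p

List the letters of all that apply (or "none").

B, D, E, F

Reflexive relations are serial.
(A) ◇□p → p is the dual of axiom B, which corresponds to symmetry. Such an R need not be symmetric — not valid.
(B) axiom T: valid iff R is reflexive. Every such R is reflexive — valid.
(C) axiom 5: valid iff R is euclidean. Such an R need not be euclidean — not valid.
(D) □p → ◇p (axiom D) characterises the serial frames. Every such R is serial — valid.
(E) □(p → q) → (□p → □q) is the K axiom; it holds on all frames — valid.
(F) axiom 4: valid iff R is transitive. Every such R is transitive — valid.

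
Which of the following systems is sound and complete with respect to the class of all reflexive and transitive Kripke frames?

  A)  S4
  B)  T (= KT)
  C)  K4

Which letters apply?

(A) S4 is determined by exactly this class.
(B) T (= KT) is determined by the class of reflexive frames.
(C) K4 is determined by the class of transitive frames.

A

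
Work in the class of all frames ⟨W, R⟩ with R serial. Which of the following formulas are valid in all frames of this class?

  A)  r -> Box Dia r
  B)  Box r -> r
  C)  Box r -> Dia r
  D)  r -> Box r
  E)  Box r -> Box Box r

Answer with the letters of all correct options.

(A) axiom B: valid iff R is symmetric. Such an R need not be symmetric — not valid.
(B) Box r -> r (axiom T) characterises the reflexive frames. Such an R need not be reflexive — not valid.
(C) Box r -> Dia r is axiom D; it is valid on a frame exactly when R is serial. Every such R is serial, so valid.
(D) r -> Box r is equivalent to ◇p→p; it holds exactly when R ⊆ identity. Such an R need not be a subset of the identity — not valid.
(E) axiom 4: valid iff R is transitive. Such an R need not be transitive — not valid.

C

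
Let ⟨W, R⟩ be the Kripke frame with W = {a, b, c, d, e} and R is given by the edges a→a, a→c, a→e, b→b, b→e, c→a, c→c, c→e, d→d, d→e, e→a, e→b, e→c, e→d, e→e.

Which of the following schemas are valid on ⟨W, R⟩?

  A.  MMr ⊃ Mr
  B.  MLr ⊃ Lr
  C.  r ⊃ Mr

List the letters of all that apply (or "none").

R is reflexive: each world relates to itself.
R is not transitive: a R e and e R b but not a R b.
R is not euclidean: e R a and e R b but not a R b.
(A) MMr ⊃ Mr is the dual of axiom 4; it is valid on a frame exactly when R is transitive. R is not transitive, so not valid.
(B) MLr ⊃ Lr is the dual of axiom 5; it is valid on a frame exactly when R is euclidean. R is not euclidean, so not valid.
(C) the dual of axiom T: valid iff R is reflexive. R is reflexive — valid.

C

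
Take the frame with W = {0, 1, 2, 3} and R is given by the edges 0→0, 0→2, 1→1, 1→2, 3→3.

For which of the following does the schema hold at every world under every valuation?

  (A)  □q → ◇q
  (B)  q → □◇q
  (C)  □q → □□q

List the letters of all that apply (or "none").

C

R is not symmetric: 0 R 2 but not 2 R 0.
R is transitive: R is closed under composition.
R is not serial: 2 has no R-successor.
(A) □q → ◇q (axiom D) characterises the serial frames. R is not serial — not valid.
(B) q → □◇q (axiom B) characterises the symmetric frames. R is not symmetric — not valid.
(C) □q → □□q (axiom 4) characterises the transitive frames. R is transitive — valid.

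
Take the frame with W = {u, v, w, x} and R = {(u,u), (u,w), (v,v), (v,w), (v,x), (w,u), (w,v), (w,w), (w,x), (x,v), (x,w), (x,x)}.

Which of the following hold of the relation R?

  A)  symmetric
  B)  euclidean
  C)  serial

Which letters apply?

A, C

(A) symmetric: every R-edge is matched by its reverse.
(B) not euclidean: w R u and w R v but not u R v.
(C) serial: every world has an R-successor.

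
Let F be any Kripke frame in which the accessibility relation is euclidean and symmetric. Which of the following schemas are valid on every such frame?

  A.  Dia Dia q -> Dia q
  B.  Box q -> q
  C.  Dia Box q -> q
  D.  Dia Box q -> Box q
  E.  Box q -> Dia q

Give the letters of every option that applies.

A symmetric euclidean relation is transitive (uRv and vRw give vRu by symmetry, then uRw by the euclidean condition, applied at v).
(A) Dia Dia q -> Dia q (the dual of axiom 4) characterises the transitive frames. Every such R is transitive — valid.
(B) axiom T: valid iff R is reflexive. Such an R need not be reflexive — not valid.
(C) Dia Box q -> q (the dual of axiom B) characterises the symmetric frames. Every such R is symmetric — valid.
(D) Dia Box q -> Box q (the dual of axiom 5) characterises the euclidean frames. Every such R is euclidean — valid.
(E) Box q -> Dia q is axiom D; it is valid on a frame exactly when R is serial. Such an R need not be serial, so not valid.

A, C, D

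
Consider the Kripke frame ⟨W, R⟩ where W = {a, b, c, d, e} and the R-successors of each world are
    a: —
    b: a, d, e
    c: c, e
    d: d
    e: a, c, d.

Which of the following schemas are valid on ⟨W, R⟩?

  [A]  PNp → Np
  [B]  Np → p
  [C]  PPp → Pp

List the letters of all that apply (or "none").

none

R is not reflexive: not a R a.
R is not transitive: b R e and e R c but not b R c.
R is not euclidean: b R a and b R d but not a R d.
(A) PNp → Np (the dual of axiom 5) characterises the euclidean frames. R is not euclidean — not valid.
(B) axiom T: valid iff R is reflexive. R is not reflexive — not valid.
(C) PPp → Pp is the dual of axiom 4; it is valid on a frame exactly when R is transitive. R is not transitive, so not valid.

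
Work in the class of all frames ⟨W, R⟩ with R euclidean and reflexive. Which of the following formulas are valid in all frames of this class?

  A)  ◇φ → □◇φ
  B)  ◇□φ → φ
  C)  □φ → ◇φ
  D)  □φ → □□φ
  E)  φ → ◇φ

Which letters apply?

A, B, C, D, E

A reflexive euclidean relation is also symmetric (from wRw and wRv the euclidean condition gives vRw) and hence transitive; it is an equivalence relation.
(A) ◇φ → □◇φ is axiom 5, which corresponds to the euclidean property. Every such R is euclidean — valid.
(B) ◇□φ → φ is the dual of axiom B; it is valid on a frame exactly when R is symmetric. Every such R is symmetric, so valid.
(C) □φ → ◇φ (axiom D) characterises the serial frames. Every such R is serial — valid.
(D) □φ → □□φ is axiom 4, which corresponds to transitivity. Every such R is transitive — valid.
(E) φ → ◇φ (the dual of axiom T) characterises the reflexive frames. Every such R is reflexive — valid.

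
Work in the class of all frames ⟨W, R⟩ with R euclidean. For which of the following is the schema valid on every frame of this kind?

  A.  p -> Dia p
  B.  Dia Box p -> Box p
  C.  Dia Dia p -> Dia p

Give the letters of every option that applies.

B

(A) p -> Dia p (the dual of axiom T) characterises the reflexive frames. Such an R need not be reflexive — not valid.
(B) the dual of axiom 5: valid iff R is euclidean. Every such R is euclidean — valid.
(C) Dia Dia p -> Dia p is the dual of axiom 4; it is valid on a frame exactly when R is transitive. Such an R need not be transitive, so not valid.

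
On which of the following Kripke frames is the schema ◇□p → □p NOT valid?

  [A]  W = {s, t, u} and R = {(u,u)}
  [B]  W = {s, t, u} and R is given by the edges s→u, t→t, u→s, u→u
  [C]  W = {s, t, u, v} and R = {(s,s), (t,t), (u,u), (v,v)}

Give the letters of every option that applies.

The schema ◇□p → □p is the dual of axiom 5; it is valid on a frame iff R is euclidean.
(A) R is euclidean (any two R-successors of the same world are R-related), so the schema is valid here.
(B) R is not euclidean (u R s and u R s but not s R s), so the schema fails here.
(C) R is euclidean (any two R-successors of the same world are R-related), so the schema is valid here.

B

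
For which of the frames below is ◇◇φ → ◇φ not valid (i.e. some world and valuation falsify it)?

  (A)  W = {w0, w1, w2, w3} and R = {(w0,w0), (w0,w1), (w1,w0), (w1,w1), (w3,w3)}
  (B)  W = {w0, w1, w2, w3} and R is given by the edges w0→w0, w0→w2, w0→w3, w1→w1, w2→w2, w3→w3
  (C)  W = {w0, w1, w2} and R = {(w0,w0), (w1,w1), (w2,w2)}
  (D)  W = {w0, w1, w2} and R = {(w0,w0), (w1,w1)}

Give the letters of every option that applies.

none

The schema ◇◇φ → ◇φ is the dual of axiom 4; it is valid on a frame iff R is transitive.
(A) R is transitive (R is closed under composition), so the schema is valid here.
(B) R is transitive (R is closed under composition), so the schema is valid here.
(C) R is transitive (R is closed under composition), so the schema is valid here.
(D) R is transitive (R is closed under composition), so the schema is valid here.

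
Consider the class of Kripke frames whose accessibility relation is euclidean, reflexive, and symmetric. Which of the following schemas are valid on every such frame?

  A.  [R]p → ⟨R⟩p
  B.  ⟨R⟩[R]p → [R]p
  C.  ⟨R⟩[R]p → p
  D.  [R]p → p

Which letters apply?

A relation that is euclidean, reflexive, and symmetric is also serial and transitive.
(A) axiom D: valid iff R is serial. Every such R is serial — valid.
(B) ⟨R⟩[R]p → [R]p (the dual of axiom 5) characterises the euclidean frames. Every such R is euclidean — valid.
(C) the dual of axiom B: valid iff R is symmetric. Every such R is symmetric — valid.
(D) [R]p → p is axiom T, which corresponds to reflexivity. Every such R is reflexive — valid.

A, B, C, D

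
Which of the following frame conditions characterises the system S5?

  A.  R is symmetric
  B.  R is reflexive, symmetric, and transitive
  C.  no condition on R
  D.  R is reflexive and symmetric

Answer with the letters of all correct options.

(A) this class determines KB, not S5.
(B) S5 is sound and complete for exactly this class.
(C) this class determines K, not S5.
(D) this class determines B (= KTB), not S5.

B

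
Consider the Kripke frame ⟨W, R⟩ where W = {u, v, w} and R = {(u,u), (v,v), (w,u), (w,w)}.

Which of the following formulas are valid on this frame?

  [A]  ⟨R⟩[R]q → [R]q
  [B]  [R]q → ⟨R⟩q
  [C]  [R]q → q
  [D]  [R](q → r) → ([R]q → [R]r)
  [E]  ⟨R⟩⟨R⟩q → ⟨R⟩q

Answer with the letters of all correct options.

B, C, D, E

R is reflexive: each world relates to itself.
R is transitive: R is closed under composition.
R is not euclidean: w R u and w R w but not u R w.
R is serial: every world has an R-successor.
(A) ⟨R⟩[R]q → [R]q (the dual of axiom 5) characterises the euclidean frames. R is not euclidean — not valid.
(B) [R]q → ⟨R⟩q (axiom D) characterises the serial frames. R is serial — valid.
(C) [R]q → q (axiom T) characterises the reflexive frames. R is reflexive — valid.
(D) [R](q → r) → ([R]q → [R]r) is axiom K, valid on every Kripke frame — valid.
(E) the dual of axiom 4: valid iff R is transitive. R is transitive — valid.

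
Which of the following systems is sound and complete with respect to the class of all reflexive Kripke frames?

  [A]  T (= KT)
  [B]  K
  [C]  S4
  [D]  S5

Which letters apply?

(A) T (= KT) is determined by exactly this class.
(B) K is determined by the class of arbitrary frames.
(C) S4 is determined by the class of reflexive and transitive frames.
(D) S5 is determined by the class of reflexive, symmetric, and transitive frames.

A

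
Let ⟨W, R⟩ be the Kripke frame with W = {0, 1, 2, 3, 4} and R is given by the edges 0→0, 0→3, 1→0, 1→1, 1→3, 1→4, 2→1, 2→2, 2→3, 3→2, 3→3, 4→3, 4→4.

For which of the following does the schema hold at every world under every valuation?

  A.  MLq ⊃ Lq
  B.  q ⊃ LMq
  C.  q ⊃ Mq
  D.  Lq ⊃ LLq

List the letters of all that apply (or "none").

C

R is reflexive: each world relates to itself.
R is not symmetric: 0 R 3 but not 3 R 0.
R is not transitive: 0 R 3 and 3 R 2 but not 0 R 2.
R is not euclidean: 0 R 3 and 0 R 0 but not 3 R 0.
(A) the dual of axiom 5: valid iff R is euclidean. R is not euclidean — not valid.
(B) q ⊃ LMq is axiom B; it is valid on a frame exactly when R is symmetric. R is not symmetric, so not valid.
(C) q ⊃ Mq (the dual of axiom T) characterises the reflexive frames. R is reflexive — valid.
(D) Lq ⊃ LLq (axiom 4) characterises the transitive frames. R is not transitive — not valid.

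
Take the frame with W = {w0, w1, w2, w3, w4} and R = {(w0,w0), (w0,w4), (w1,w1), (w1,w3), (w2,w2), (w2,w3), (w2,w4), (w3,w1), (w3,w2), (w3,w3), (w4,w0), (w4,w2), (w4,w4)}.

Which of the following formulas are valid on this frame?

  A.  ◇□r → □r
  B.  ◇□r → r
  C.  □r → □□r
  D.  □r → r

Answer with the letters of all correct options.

R is reflexive: each world relates to itself.
R is symmetric: every R-edge is matched by its reverse.
R is not transitive: w0 R w4 and w4 R w2 but not w0 R w2.
R is not euclidean: w2 R w3 and w2 R w4 but not w3 R w4.
(A) the dual of axiom 5: valid iff R is euclidean. R is not euclidean — not valid.
(B) ◇□r → r is the dual of axiom B; it is valid on a frame exactly when R is symmetric. R is symmetric, so valid.
(C) □r → □□r is axiom 4, which corresponds to transitivity. R is not transitive — not valid.
(D) axiom T: valid iff R is reflexive. R is reflexive — valid.

B, D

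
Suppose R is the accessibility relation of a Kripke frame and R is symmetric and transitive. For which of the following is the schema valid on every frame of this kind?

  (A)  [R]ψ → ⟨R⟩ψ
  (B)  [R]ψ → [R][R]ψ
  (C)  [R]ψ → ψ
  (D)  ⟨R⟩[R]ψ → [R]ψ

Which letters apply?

B, D

A symmetric transitive relation is euclidean (uRv and uRw give vRu by symmetry, then vRw by transitivity).
(A) axiom D: valid iff R is serial. Such an R need not be serial — not valid.
(B) axiom 4: valid iff R is transitive. Every such R is transitive — valid.
(C) [R]ψ → ψ is axiom T; it is valid on a frame exactly when R is reflexive. Such an R need not be reflexive, so not valid.
(D) the dual of axiom 5: valid iff R is euclidean. Every such R is euclidean — valid.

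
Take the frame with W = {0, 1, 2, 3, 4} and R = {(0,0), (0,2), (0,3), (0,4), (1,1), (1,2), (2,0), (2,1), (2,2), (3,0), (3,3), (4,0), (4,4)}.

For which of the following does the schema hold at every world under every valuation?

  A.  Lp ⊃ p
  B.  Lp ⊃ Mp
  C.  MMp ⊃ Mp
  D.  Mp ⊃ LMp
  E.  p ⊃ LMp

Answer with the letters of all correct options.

A, B, E

R is reflexive: each world relates to itself.
R is symmetric: every R-edge is matched by its reverse.
R is not transitive: 0 R 2 and 2 R 1 but not 0 R 1.
R is not euclidean: 0 R 2 and 0 R 3 but not 2 R 3.
R is serial: every world has an R-successor.
(A) Lp ⊃ p (axiom T) characterises the reflexive frames. R is reflexive — valid.
(B) Lp ⊃ Mp is axiom D; it is valid on a frame exactly when R is serial. R is serial, so valid.
(C) MMp ⊃ Mp is the dual of axiom 4, which corresponds to transitivity. R is not transitive — not valid.
(D) Mp ⊃ LMp (axiom 5) characterises the euclidean frames. R is not euclidean — not valid.
(E) p ⊃ LMp is axiom B; it is valid on a frame exactly when R is symmetric. R is symmetric, so valid.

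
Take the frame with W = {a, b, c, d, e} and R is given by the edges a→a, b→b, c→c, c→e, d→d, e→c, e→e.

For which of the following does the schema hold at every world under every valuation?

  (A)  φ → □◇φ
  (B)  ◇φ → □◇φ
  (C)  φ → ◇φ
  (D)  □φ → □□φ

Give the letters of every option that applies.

R is reflexive: each world relates to itself.
R is symmetric: every R-edge is matched by its reverse.
R is transitive: R is closed under composition.
R is euclidean: any two R-successors of the same world are R-related.
(A) φ → □◇φ is axiom B; it is valid on a frame exactly when R is symmetric. R is symmetric, so valid.
(B) ◇φ → □◇φ is axiom 5; it is valid on a frame exactly when R is euclidean. R is euclidean, so valid.
(C) φ → ◇φ is the dual of axiom T, which corresponds to reflexivity. R is reflexive — valid.
(D) axiom 4: valid iff R is transitive. R is transitive — valid.

A, B, C, D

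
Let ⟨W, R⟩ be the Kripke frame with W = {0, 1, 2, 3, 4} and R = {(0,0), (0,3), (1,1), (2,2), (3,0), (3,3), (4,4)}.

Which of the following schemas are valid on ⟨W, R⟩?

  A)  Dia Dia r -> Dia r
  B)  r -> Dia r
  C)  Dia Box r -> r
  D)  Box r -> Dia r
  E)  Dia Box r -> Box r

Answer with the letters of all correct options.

A, B, C, D, E

R is reflexive: each world relates to itself.
R is symmetric: every R-edge is matched by its reverse.
R is transitive: R is closed under composition.
R is euclidean: any two R-successors of the same world are R-related.
R is serial: every world has an R-successor.
(A) the dual of axiom 4: valid iff R is transitive. R is transitive — valid.
(B) r -> Dia r is the dual of axiom T; it is valid on a frame exactly when R is reflexive. R is reflexive, so valid.
(C) Dia Box r -> r is the dual of axiom B; it is valid on a frame exactly when R is symmetric. R is symmetric, so valid.
(D) Box r -> Dia r (axiom D) characterises the serial frames. R is serial — valid.
(E) Dia Box r -> Box r is the dual of axiom 5; it is valid on a frame exactly when R is euclidean. R is euclidean, so valid.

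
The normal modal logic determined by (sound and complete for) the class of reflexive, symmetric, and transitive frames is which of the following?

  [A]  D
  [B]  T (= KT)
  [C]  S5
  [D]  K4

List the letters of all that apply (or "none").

(A) D is determined by the class of serial frames.
(B) T (= KT) is determined by the class of reflexive frames.
(C) S5 is determined by exactly this class.
(D) K4 is determined by the class of transitive frames.

C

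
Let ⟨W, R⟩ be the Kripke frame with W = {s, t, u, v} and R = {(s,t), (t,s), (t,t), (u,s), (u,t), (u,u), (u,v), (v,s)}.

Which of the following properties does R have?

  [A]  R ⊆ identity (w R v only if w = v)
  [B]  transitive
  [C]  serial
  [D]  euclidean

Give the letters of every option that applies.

(A) not ⊆ identity: s R t with s ≠ t.
(B) not transitive: s R t and t R s but not s R s.
(C) serial: every world has an R-successor.
(D) not euclidean: u R s and u R u but not s R u.

C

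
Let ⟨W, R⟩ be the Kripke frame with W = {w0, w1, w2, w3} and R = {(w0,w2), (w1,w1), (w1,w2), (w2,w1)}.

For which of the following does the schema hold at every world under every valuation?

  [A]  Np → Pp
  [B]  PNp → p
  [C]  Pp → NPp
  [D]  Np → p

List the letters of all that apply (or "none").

R is not reflexive: not w0 R w0.
R is not symmetric: w0 R w2 but not w2 R w0.
R is not euclidean: w0 R w2 and w0 R w2 but not w2 R w2.
R is not serial: w3 has no R-successor.
(A) Np → Pp is axiom D, which corresponds to seriality. R is not serial — not valid.
(B) PNp → p (the dual of axiom B) characterises the symmetric frames. R is not symmetric — not valid.
(C) Pp → NPp is axiom 5, which corresponds to the euclidean property. R is not euclidean — not valid.
(D) Np → p is axiom T, which corresponds to reflexivity. R is not reflexive — not valid.

none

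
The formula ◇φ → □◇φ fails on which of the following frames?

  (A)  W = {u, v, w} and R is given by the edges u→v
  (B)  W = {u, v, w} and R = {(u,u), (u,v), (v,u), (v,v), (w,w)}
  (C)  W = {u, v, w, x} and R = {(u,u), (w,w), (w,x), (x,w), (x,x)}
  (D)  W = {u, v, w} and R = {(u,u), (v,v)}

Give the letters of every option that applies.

A

The schema ◇φ → □◇φ is axiom 5; it is valid on a frame iff R is euclidean.
(A) R is not euclidean (u R v and u R v but not v R v), so the schema fails here.
(B) R is euclidean (any two R-successors of the same world are R-related), so the schema is valid here.
(C) R is euclidean (any two R-successors of the same world are R-related), so the schema is valid here.
(D) R is euclidean (any two R-successors of the same world are R-related), so the schema is valid here.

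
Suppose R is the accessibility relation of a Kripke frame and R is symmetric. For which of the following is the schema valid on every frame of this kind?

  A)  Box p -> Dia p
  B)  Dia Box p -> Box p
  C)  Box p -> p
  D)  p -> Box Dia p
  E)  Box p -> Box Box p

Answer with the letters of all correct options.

D

(A) Box p -> Dia p is axiom D; it is valid on a frame exactly when R is serial. Such an R need not be serial, so not valid.
(B) the dual of axiom 5: valid iff R is euclidean. Such an R need not be euclidean — not valid.
(C) Box p -> p (axiom T) characterises the reflexive frames. Such an R need not be reflexive — not valid.
(D) p -> Box Dia p (axiom B) characterises the symmetric frames. Every such R is symmetric — valid.
(E) Box p -> Box Box p is axiom 4; it is valid on a frame exactly when R is transitive. Such an R need not be transitive, so not valid.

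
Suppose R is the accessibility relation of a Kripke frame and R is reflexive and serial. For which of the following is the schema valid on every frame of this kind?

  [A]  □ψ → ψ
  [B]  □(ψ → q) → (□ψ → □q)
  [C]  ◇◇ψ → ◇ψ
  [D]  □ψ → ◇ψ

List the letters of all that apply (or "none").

(A) □ψ → ψ (axiom T) characterises the reflexive frames. Every such R is reflexive — valid.
(B) □(ψ → q) → (□ψ → □q) is the K axiom; it holds on all frames — valid.
(C) ◇◇ψ → ◇ψ is the dual of axiom 4, which corresponds to transitivity. Such an R need not be transitive — not valid.
(D) □ψ → ◇ψ is axiom D, which corresponds to seriality. Every such R is serial — valid.

A, B, D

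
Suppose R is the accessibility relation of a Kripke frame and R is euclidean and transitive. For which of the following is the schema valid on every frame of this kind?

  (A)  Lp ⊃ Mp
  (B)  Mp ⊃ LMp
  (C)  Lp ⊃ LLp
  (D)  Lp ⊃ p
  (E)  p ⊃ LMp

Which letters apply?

B, C

(A) Lp ⊃ Mp is axiom D, which corresponds to seriality. Such an R need not be serial — not valid.
(B) Mp ⊃ LMp is axiom 5, which corresponds to the euclidean property. Every such R is euclidean — valid.
(C) Lp ⊃ LLp is axiom 4, which corresponds to transitivity. Every such R is transitive — valid.
(D) Lp ⊃ p is axiom T, which corresponds to reflexivity. Such an R need not be reflexive — not valid.
(E) p ⊃ LMp (axiom B) characterises the symmetric frames. Such an R need not be symmetric — not valid.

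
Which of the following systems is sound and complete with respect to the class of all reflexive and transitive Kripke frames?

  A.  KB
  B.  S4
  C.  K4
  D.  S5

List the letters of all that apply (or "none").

(A) KB is determined by the class of symmetric frames.
(B) S4 is determined by exactly this class.
(C) K4 is determined by the class of transitive frames.
(D) S5 is determined by the class of reflexive, symmetric, and transitive frames.

B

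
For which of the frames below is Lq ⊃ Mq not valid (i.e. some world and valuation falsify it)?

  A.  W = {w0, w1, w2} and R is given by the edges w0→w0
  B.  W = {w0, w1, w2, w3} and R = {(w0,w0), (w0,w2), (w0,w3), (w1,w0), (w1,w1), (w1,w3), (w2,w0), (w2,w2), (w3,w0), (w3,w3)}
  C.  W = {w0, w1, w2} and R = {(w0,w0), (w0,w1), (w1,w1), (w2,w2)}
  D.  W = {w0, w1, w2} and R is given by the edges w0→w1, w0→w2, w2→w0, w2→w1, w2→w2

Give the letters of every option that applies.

The schema Lq ⊃ Mq is axiom D; it is valid on a frame iff R is serial.
(A) R is not serial (w1 has no R-successor), so the schema fails here.
(B) R is serial (every world has an R-successor), so the schema is valid here.
(C) R is serial (every world has an R-successor), so the schema is valid here.
(D) R is not serial (w1 has no R-successor), so the schema fails here.

A, D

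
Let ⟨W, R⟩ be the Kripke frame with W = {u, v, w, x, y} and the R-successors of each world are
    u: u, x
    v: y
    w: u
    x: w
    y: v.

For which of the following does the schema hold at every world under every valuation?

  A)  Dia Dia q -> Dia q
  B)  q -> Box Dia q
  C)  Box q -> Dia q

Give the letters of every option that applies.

R is not symmetric: u R x but not x R u.
R is not transitive: u R x and x R w but not u R w.
R is serial: every world has an R-successor.
(A) the dual of axiom 4: valid iff R is transitive. R is not transitive — not valid.
(B) axiom B: valid iff R is symmetric. R is not symmetric — not valid.
(C) axiom D: valid iff R is serial. R is serial — valid.

C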